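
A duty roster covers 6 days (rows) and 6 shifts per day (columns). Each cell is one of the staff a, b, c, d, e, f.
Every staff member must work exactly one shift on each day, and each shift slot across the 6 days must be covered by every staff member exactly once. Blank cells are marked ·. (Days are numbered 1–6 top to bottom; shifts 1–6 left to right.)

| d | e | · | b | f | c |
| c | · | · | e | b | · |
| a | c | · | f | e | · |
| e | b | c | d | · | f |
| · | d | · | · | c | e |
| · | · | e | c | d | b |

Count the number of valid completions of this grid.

Day 1, shift 3: eliminating its day and shift leaves {a}.
Day 2, shift 2: eliminating its day and shift leaves {a, f}.
Day 2, shift 3: eliminating its day and shift leaves {a, d, f}.
Day 2, shift 6: eliminating its day and shift leaves {a, d}.
Day 3, shift 3: eliminating its day and shift leaves {b, d}.
Day 3, shift 6: eliminating its day and shift leaves {d}.
Day 4, shift 5: eliminating its day and shift leaves {a}.
Day 5, shift 1: eliminating its day and shift leaves {b, f}.
Day 5, shift 3: eliminating its day and shift leaves {a, b, f}.
Day 5, shift 4: eliminating its day and shift leaves {a}.
Day 6, shift 1: eliminating its day and shift leaves {f}.
Day 6, shift 2: eliminating its day and shift leaves {a, f}.
Only one assignment across all blanks avoids any day or shift repeat, giving 1 completion.

1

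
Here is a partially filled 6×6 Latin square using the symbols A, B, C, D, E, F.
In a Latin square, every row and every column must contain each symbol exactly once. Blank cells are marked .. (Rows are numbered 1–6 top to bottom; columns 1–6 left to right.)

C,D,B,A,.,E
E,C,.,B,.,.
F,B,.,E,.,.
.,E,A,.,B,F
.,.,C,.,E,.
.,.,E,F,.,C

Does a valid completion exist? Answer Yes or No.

Yes

No row or column among the givens repeats a symbol, and propagating forced cells runs into no contradiction.
One valid completion exists (for instance, C D B A F E / E C F B A D / F B D E C A / D E A C B F / A F C D E B / B A E F D C).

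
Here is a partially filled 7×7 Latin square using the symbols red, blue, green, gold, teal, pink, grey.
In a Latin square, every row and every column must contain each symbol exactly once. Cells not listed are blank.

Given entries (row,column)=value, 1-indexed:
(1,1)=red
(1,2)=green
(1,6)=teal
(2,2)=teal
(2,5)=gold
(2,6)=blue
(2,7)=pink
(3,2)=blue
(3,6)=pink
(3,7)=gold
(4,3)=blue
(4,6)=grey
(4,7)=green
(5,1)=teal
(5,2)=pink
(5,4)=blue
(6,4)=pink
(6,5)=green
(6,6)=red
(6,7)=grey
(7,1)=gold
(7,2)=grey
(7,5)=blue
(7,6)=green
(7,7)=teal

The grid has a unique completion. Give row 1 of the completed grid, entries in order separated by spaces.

red green gold grey pink teal blue

Row 1, column 7: row 1 has {red, green, teal} and column 7 has {green, gold, teal, pink, grey}, leaving only blue.
Row 4, column 1: row 4 has {blue, green, grey} and column 1 has {red, gold, teal}, leaving only pink.
Row 5, column 6: row 5 has {blue, teal, pink} and column 6 has {red, blue, green, teal, pink, grey}, leaving only gold.
Row 5, column 7: row 5 has {blue, gold, teal, pink} and column 7 has {blue, green, gold, teal, pink, grey}, leaving only red.
Row 5, column 5: row 5 has {red, blue, gold, teal, pink} and column 5 has {blue, green, gold}, leaving only grey.
Row 1, column 5: row 1 has {red, blue, green, teal} and column 5 has {blue, green, gold, grey}, leaving only pink.
Row 5, column 3: row 5 has {red, blue, gold, teal, pink, grey} and column 3 has {blue}, leaving only green.
Row 6, column 1: row 6 has {red, green, pink, grey} and column 1 has {red, gold, teal, pink}, leaving only blue.
Row 6, column 2: row 6 has {red, blue, green, pink, grey} and column 2 has {blue, green, teal, pink, grey}, leaving only gold.
Row 4, column 2: row 4 has {blue, green, pink, grey} and column 2 has {blue, green, gold, teal, pink, grey}, leaving only red.
Row 4, column 5: row 4 has {red, blue, green, pink, grey} and column 5 has {blue, green, gold, pink, grey}, leaving only teal.
Row 3, column 5: row 3 has {blue, gold, pink} and column 5 has {blue, green, gold, teal, pink, grey}, leaving only red.
Row 4, column 4: row 4 has {red, blue, green, teal, pink, grey} and column 4 has {blue, pink}, leaving only gold.
Row 1, column 4: row 1 has {red, blue, green, teal, pink} and column 4 has {blue, gold, pink}, leaving only grey.
Row 1, column 3: row 1 has {red, blue, green, teal, pink, grey} and column 3 has {blue, green}, leaving only gold.
So row 1 reads: red green gold grey pink teal blue.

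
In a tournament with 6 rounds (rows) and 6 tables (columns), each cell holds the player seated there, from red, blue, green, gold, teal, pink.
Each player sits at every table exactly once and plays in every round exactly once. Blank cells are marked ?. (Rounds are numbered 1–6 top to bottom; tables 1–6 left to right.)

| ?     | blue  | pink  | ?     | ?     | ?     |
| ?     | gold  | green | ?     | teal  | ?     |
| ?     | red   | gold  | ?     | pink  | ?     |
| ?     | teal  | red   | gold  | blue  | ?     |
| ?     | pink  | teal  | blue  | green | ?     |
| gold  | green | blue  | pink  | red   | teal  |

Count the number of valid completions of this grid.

Round 1, table 1: eliminating its round and table leaves {red, green, teal}.
Round 1, table 4: eliminating its round and table leaves {red, green, teal}.
Round 1, table 5: eliminating its round and table leaves {gold}.
Round 1, table 6: eliminating its round and table leaves {red, green, gold}.
Round 2, table 1: eliminating its round and table leaves {red, blue, pink}.
Round 2, table 4: eliminating its round and table leaves {red}.
Round 2, table 6: eliminating its round and table leaves {red, blue, pink}.
Round 3, table 1: eliminating its round and table leaves {blue, green, teal}.
Round 3, table 4: eliminating its round and table leaves {green, teal}.
Round 3, table 6: eliminating its round and table leaves {blue, green}.
Round 4, table 1: eliminating its round and table leaves {green, pink}.
Round 4, table 6: eliminating its round and table leaves {green, pink}.
Round 5, table 1: eliminating its round and table leaves {red}.
Round 5, table 6: eliminating its round and table leaves {red, gold}.
Enumerating the assignments across these blanks that avoid any round or table repeat gives 3 completions.

3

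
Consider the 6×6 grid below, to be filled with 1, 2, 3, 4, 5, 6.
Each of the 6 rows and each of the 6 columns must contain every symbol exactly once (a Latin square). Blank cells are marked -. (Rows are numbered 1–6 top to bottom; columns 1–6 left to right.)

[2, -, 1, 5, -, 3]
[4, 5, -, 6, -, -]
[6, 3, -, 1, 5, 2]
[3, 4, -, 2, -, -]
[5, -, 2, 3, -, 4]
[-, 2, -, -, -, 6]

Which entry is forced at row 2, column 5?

2

Row 1, column 2: row 1 has {1, 2, 3, 5} and column 2 has {2, 3, 4, 5}, leaving only 6.
Row 1, column 5: row 1 has {1, 2, 3, 5, 6} and column 5 has {5}, leaving only 4.
Row 2, column 3: row 2 has {4, 5, 6} and column 3 has {1, 2}, leaving only 3.
Row 2, column 6: row 2 has {3, 4, 5, 6} and column 6 has {2, 3, 4, 6}, leaving only 1.
Row 2 already has {1, 3, 4, 5, 6} and column 5 already has {4, 5}, so row 2, column 5 must be 2.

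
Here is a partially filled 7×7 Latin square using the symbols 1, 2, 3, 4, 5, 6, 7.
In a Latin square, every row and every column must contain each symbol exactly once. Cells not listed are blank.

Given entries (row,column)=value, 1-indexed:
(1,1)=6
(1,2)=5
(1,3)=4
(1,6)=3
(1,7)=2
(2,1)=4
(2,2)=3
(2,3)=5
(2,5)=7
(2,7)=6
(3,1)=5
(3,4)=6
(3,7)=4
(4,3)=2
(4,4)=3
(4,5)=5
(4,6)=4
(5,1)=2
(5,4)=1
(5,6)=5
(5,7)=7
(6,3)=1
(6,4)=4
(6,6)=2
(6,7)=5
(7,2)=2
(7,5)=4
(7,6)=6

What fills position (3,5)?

2

Row 1, column 4: row 1 has {2, 3, 4, 5, 6} and column 4 has {1, 3, 4, 6}, leaving only 7.
Row 1, column 5: row 1 has {2, 3, 4, 5, 6, 7} and column 5 has {4, 5, 7}, leaving only 1.
Row 2, column 4: row 2 has {3, 4, 5, 6, 7} and column 4 has {1, 3, 4, 6, 7}, leaving only 2.
Row 2, column 6: row 2 has {2, 3, 4, 5, 6, 7} and column 6 has {2, 3, 4, 5, 6}, leaving only 1.
Row 3, column 6: row 3 has {4, 5, 6} and column 6 has {1, 2, 3, 4, 5, 6}, leaving only 7.
Row 3, column 2: row 3 has {4, 5, 6, 7} and column 2 has {2, 3, 5}, leaving only 1.
Row 3, column 3: row 3 has {1, 4, 5, 6, 7} and column 3 has {1, 2, 4, 5}, leaving only 3.
Row 3 already has {1, 3, 4, 5, 6, 7} and column 5 already has {1, 4, 5, 7}, so row 3, column 5 must be 2.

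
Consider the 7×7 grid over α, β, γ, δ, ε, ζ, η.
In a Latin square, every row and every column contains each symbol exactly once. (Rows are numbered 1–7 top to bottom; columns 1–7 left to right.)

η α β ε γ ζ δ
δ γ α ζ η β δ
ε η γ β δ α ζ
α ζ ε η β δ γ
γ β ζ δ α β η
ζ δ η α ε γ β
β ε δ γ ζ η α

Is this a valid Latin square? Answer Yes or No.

No

Row 2 contains δ twice (at columns 1 and 7); row 5 is also not a permutation.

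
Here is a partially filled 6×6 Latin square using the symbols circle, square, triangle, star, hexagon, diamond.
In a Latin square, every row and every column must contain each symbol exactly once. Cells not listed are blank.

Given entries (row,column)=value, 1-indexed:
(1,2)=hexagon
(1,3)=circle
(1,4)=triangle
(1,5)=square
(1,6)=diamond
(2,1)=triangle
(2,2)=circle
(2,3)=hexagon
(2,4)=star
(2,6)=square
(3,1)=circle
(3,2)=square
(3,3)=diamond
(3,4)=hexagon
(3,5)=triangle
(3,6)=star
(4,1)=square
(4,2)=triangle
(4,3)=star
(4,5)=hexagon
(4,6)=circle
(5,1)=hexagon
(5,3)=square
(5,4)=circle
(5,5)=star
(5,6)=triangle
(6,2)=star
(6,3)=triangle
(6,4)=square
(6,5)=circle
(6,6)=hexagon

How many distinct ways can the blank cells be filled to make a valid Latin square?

1

Row 1, column 1: eliminating its row and column leaves {star}.
Row 2, column 5: eliminating its row and column leaves {diamond}.
Row 4, column 4: eliminating its row and column leaves {diamond}.
Row 5, column 2: eliminating its row and column leaves {diamond}.
Row 6, column 1: eliminating its row and column leaves {diamond}.
Only one assignment across all blanks avoids any row or column repeat, giving 1 completion.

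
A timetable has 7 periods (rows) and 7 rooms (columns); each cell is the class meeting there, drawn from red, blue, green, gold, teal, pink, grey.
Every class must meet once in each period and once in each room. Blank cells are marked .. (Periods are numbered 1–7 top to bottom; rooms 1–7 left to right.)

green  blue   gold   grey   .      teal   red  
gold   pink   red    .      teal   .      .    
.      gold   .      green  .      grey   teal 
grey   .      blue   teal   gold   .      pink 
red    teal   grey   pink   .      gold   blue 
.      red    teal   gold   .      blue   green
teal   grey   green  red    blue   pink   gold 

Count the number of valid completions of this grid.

Period 1, room 5: eliminating its period and room leaves {pink}.
Period 2, room 4: eliminating its period and room leaves {blue}.
Period 2, room 6: eliminating its period and room leaves {green}.
Period 2, room 7: eliminating its period and room leaves {grey}.
Period 3, room 1: eliminating its period and room leaves {blue, pink}.
Period 3, room 3: eliminating its period and room leaves {pink}.
Period 3, room 5: eliminating its period and room leaves {red, pink}.
Period 4, room 2: eliminating its period and room leaves {green}.
Period 4, room 6: eliminating its period and room leaves {red, green}.
Period 5, room 5: eliminating its period and room leaves {green}.
Period 6, room 1: eliminating its period and room leaves {pink}.
Period 6, room 5: eliminating its period and room leaves {pink, grey}.
Only one assignment across all blanks avoids any period or room repeat, giving 1 completion.

1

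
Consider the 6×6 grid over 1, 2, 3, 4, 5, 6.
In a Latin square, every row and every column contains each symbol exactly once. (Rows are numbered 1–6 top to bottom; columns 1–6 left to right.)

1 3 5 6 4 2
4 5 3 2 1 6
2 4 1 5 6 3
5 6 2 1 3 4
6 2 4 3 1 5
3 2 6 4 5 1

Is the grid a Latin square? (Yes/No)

No

Every row is a permutation, but column 5 contains 1 twice (at rows 2 and 5).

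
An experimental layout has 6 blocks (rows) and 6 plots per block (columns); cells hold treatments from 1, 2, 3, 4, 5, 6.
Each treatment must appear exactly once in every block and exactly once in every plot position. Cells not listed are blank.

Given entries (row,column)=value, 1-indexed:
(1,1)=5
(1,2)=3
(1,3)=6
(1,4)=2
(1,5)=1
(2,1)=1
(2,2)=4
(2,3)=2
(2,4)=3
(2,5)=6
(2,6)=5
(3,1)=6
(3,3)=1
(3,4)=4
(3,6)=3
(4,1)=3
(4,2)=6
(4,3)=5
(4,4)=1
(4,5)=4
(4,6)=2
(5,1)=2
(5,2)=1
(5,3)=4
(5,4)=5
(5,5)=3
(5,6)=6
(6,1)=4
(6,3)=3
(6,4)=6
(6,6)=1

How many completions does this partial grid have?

2

Block 1, plot 6: eliminating its block and plot leaves {4}.
Block 3, plot 2: eliminating its block and plot leaves {2, 5}.
Block 3, plot 5: eliminating its block and plot leaves {2, 5}.
Block 6, plot 2: eliminating its block and plot leaves {2, 5}.
Block 6, plot 5: eliminating its block and plot leaves {2, 5}.
Enumerating the assignments across these blanks that avoid any block or plot repeat gives 2 completions.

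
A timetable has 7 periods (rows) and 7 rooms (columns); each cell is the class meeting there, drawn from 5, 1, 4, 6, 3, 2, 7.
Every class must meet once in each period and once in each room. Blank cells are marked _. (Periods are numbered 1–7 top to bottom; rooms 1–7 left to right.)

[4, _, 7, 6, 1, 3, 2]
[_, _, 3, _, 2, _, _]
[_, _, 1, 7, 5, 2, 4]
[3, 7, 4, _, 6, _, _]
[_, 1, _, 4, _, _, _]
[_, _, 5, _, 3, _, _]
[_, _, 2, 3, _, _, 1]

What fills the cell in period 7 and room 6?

7

Period 1, room 2: period 1 has {1, 4, 6, 3, 2, 7} and room 2 has {1, 7}, leaving only 5.
Period 3, room 1: period 3 has {5, 1, 4, 2, 7} and room 1 has {4, 3}, leaving only 6.
Period 3, room 2: period 3 has {5, 1, 4, 6, 2, 7} and room 2 has {5, 1, 7}, leaving only 3.
Period 4, room 7: period 4 has {4, 6, 3, 7} and room 7 has {1, 4, 2}, leaving only 5.
Period 4, room 6: period 4 has {5, 4, 6, 3, 7} and room 6 has {3, 2}, leaving only 1.
Period 4, room 4: period 4 has {5, 1, 4, 6, 3, 7} and room 4 has {4, 6, 3, 7}, leaving only 2.
Period 5, room 3: period 5 has {1, 4} and room 3 has {5, 1, 4, 3, 2, 7}, leaving only 6.
Period 5, room 5: period 5 has {1, 4, 6} and room 5 has {5, 1, 6, 3, 2}, leaving only 7.
Period 5, room 6: period 5 has {1, 4, 6, 7} and room 6 has {1, 3, 2}, leaving only 5.
Period 5, room 1: period 5 has {5, 1, 4, 6, 7} and room 1 has {4, 6, 3}, leaving only 2.
Period 5, room 7: period 5 has {5, 1, 4, 6, 2, 7} and room 7 has {5, 1, 4, 2}, leaving only 3.
Period 6, room 4: period 6 has {5, 3} and room 4 has {4, 6, 3, 2, 7}, leaving only 1.
Period 2, room 4: period 2 has {3, 2} and room 4 has {1, 4, 6, 3, 2, 7}, leaving only 5.
Period 6, room 1: period 6 has {5, 1, 3} and room 1 has {4, 6, 3, 2}, leaving only 7.
Period 2, room 1: period 2 has {5, 3, 2} and room 1 has {4, 6, 3, 2, 7}, leaving only 1.
Period 6, room 7: period 6 has {5, 1, 3, 7} and room 7 has {5, 1, 4, 3, 2}, leaving only 6.
Period 2, room 7: period 2 has {5, 1, 3, 2} and room 7 has {5, 1, 4, 6, 3, 2}, leaving only 7.
Period 6, room 6: period 6 has {5, 1, 6, 3, 7} and room 6 has {5, 1, 3, 2}, leaving only 4.
Period 2, room 6: period 2 has {5, 1, 3, 2, 7} and room 6 has {5, 1, 4, 3, 2}, leaving only 6.
Period 7 already has {1, 3, 2} and room 6 already has {5, 1, 4, 6, 3, 2}, so period 7, room 6 must be 7.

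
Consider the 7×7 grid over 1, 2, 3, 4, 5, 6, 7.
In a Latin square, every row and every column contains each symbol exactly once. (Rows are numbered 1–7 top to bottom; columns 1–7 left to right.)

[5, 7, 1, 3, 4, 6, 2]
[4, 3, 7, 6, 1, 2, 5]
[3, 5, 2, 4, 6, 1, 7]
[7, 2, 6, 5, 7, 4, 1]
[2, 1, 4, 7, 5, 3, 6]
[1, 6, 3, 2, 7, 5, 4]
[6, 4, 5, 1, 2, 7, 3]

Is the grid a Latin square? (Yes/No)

Row 4 contains 7 twice (at columns 1 and 5), so it is not a permutation.

No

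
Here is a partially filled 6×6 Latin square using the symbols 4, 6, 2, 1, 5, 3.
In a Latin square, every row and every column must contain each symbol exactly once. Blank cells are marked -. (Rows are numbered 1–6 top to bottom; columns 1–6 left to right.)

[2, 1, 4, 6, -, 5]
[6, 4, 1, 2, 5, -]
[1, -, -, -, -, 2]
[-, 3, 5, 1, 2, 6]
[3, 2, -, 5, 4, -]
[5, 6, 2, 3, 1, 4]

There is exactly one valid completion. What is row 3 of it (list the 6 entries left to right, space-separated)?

1 5 3 4 6 2

Row 3, column 2: row 3 has {2, 1} and column 2 has {4, 6, 2, 1, 3}, leaving only 5.
Row 3, column 4: row 3 has {2, 1, 5} and column 4 has {6, 2, 1, 5, 3}, leaving only 4.
Row 1, column 5: row 1 has {4, 6, 2, 1, 5} and column 5 has {4, 2, 1, 5}, leaving only 3.
Row 3, column 5: row 3 has {4, 2, 1, 5} and column 5 has {4, 2, 1, 5, 3}, leaving only 6.
Row 3, column 3: row 3 has {4, 6, 2, 1, 5} and column 3 has {4, 2, 1, 5}, leaving only 3.
So row 3 reads: 1 5 3 4 6 2.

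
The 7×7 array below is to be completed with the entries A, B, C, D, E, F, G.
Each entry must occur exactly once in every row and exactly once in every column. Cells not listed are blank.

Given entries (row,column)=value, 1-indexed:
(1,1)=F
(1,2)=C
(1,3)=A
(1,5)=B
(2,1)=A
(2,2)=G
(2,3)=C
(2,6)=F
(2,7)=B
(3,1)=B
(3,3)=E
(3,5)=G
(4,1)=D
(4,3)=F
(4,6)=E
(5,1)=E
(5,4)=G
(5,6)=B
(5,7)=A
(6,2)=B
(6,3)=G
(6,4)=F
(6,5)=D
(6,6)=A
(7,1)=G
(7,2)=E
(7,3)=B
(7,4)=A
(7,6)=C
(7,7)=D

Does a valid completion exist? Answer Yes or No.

Row 2, column 5: row 2 has {A, B, C, F, G} and column 5 has {B, D, G}, so it must be E.
Row 2, column 4: row 2 has {A, B, C, E, F, G} and column 4 has {A, F, G}, so it must be D.
Row 1, column 4: row 1 has {A, B, C, F} and column 4 has {A, D, F, G}, so it must be E.
Row 1, column 7: row 1 has {A, B, C, E, F} and column 7 has {A, B, D}, so it must be G.
Row 1, column 6: row 1 has {A, B, C, E, F, G} and column 6 has {A, B, C, E, F}, so it must be D.
Now row 3, column 6: row 3 together with column 6 already contain {A, B, C, D, E, F, G} — every symbol — so nothing can go there. The grid has no valid completion.

No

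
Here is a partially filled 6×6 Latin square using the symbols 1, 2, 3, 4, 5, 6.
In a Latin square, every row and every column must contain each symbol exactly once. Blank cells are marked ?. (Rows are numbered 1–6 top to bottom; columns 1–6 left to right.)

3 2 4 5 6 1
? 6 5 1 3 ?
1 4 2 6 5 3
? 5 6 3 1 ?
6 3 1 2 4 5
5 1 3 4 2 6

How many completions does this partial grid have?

Row 2, column 1: eliminating its row and column leaves {2, 4}.
Row 2, column 6: eliminating its row and column leaves {2, 4}.
Row 4, column 1: eliminating its row and column leaves {2, 4}.
Row 4, column 6: eliminating its row and column leaves {2, 4}.
Enumerating the assignments across these blanks that avoid any row or column repeat gives 2 completions.

2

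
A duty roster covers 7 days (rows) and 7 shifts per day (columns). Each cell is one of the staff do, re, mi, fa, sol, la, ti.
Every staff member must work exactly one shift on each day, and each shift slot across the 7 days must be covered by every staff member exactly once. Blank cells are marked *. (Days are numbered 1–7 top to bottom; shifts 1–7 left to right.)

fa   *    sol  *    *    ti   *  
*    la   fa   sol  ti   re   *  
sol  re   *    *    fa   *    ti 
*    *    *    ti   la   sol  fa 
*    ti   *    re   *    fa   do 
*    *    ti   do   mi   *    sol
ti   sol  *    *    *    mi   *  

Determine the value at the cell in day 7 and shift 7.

la

Day 2, shift 7: day 2 has {re, fa, sol, la, ti} and shift 7 has {do, fa, sol, ti}, leaving only mi.
Day 2, shift 1: day 2 has {re, mi, fa, sol, la, ti} and shift 1 has {fa, sol, ti}, leaving only do.
Day 5, shift 5: day 5 has {do, re, fa, ti} and shift 5 has {mi, fa, la, ti}, leaving only sol.
Day 6, shift 2: day 6 has {do, mi, sol, ti} and shift 2 has {re, sol, la, ti}, leaving only fa.
Day 6, shift 6: day 6 has {do, mi, fa, sol, ti} and shift 6 has {re, mi, fa, sol, ti}, leaving only la.
Day 3, shift 6: day 3 has {re, fa, sol, ti} and shift 6 has {re, mi, fa, sol, la, ti}, leaving only do.
Day 6, shift 1: day 6 has {do, mi, fa, sol, la, ti} and shift 1 has {do, fa, sol, ti}, leaving only re.
Day 4, shift 1: day 4 has {fa, sol, la, ti} and shift 1 has {do, re, fa, sol, ti}, leaving only mi.
Day 4, shift 2: day 4 has {mi, fa, sol, la, ti} and shift 2 has {re, fa, sol, la, ti}, leaving only do.
Day 1, shift 2: day 1 has {fa, sol, ti} and shift 2 has {do, re, fa, sol, la, ti}, leaving only mi.
Day 1, shift 4: day 1 has {mi, fa, sol, ti} and shift 4 has {do, re, sol, ti}, leaving only la.
Day 1, shift 7: day 1 has {mi, fa, sol, la, ti} and shift 7 has {do, mi, fa, sol, ti}, leaving only re.
Day 7 already has {mi, sol, ti} and shift 7 already has {do, re, mi, fa, sol, ti}, so day 7, shift 7 must be la.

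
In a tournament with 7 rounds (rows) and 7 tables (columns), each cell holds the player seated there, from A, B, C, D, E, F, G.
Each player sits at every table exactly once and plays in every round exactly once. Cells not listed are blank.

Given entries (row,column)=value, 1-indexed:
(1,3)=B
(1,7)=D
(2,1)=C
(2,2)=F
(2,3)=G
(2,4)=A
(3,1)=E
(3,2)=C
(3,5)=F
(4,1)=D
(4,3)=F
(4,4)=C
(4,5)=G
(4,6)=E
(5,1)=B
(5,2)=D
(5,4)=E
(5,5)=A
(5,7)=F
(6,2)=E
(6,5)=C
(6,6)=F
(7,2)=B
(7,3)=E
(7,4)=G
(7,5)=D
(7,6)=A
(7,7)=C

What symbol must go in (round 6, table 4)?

Round 1, table 4: round 1 has {B, D} and table 4 has {A, C, E, G}, leaving only F.
Round 1, table 5: round 1 has {B, D, F} and table 5 has {A, C, D, F, G}, leaving only E.
Round 2, table 5: round 2 has {A, C, F, G} and table 5 has {A, C, D, E, F, G}, leaving only B.
Round 2, table 6: round 2 has {A, B, C, F, G} and table 6 has {A, E, F}, leaving only D.
Round 2, table 7: round 2 has {A, B, C, D, F, G} and table 7 has {C, D, F}, leaving only E.
Round 4, table 2: round 4 has {C, D, E, F, G} and table 2 has {B, C, D, E, F}, leaving only A.
Round 1, table 2: round 1 has {B, D, E, F} and table 2 has {A, B, C, D, E, F}, leaving only G.
Round 1, table 1: round 1 has {B, D, E, F, G} and table 1 has {B, C, D, E}, leaving only A.
Round 1, table 6: round 1 has {A, B, D, E, F, G} and table 6 has {A, D, E, F}, leaving only C.
Round 4, table 7: round 4 has {A, C, D, E, F, G} and table 7 has {C, D, E, F}, leaving only B.
Round 5, table 3: round 5 has {A, B, D, E, F} and table 3 has {B, E, F, G}, leaving only C.
Round 5, table 6: round 5 has {A, B, C, D, E, F} and table 6 has {A, C, D, E, F}, leaving only G.
Round 3, table 6: round 3 has {C, E, F} and table 6 has {A, C, D, E, F, G}, leaving only B.
Round 3, table 4: round 3 has {B, C, E, F} and table 4 has {A, C, E, F, G}, leaving only D.
Round 6 already has {C, E, F} and table 4 already has {A, C, D, E, F, G}, so round 6, table 4 must be B.

B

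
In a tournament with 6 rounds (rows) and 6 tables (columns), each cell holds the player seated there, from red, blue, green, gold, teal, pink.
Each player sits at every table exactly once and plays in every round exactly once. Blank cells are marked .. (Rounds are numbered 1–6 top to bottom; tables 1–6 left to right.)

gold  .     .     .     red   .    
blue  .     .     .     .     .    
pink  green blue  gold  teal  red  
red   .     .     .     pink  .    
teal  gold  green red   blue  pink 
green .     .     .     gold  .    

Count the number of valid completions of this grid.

Round 1, table 2: eliminating its round and table leaves {blue, teal, pink}.
Round 1, table 3: eliminating its round and table leaves {teal, pink}.
Round 1, table 4: eliminating its round and table leaves {blue, green, teal, pink}.
Round 1, table 6: eliminating its round and table leaves {blue, green, teal}.
Round 2, table 2: eliminating its round and table leaves {red, teal, pink}.
Round 2, table 3: eliminating its round and table leaves {red, gold, teal, pink}.
Round 2, table 4: eliminating its round and table leaves {green, teal, pink}.
Round 2, table 5: eliminating its round and table leaves {green}.
Round 2, table 6: eliminating its round and table leaves {green, gold, teal}.
Round 4, table 2: eliminating its round and table leaves {blue, teal}.
Round 4, table 3: eliminating its round and table leaves {gold, teal}.
Round 4, table 4: eliminating its round and table leaves {blue, green, teal}.
Round 4, table 6: eliminating its round and table leaves {blue, green, gold, teal}.
Round 6, table 2: eliminating its round and table leaves {red, blue, teal, pink}.
Round 6, table 3: eliminating its round and table leaves {red, teal, pink}.
Round 6, table 4: eliminating its round and table leaves {blue, teal, pink}.
Round 6, table 6: eliminating its round and table leaves {blue, teal}.
Enumerating the assignments across these blanks that avoid any round or table repeat gives 14 completions.

14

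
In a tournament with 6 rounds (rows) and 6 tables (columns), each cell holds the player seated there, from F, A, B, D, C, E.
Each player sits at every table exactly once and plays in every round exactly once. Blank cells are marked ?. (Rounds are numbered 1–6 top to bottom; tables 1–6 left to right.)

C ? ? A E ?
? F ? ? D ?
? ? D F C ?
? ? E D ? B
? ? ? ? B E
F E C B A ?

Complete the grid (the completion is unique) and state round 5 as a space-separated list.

D A F C B E

Round 5, table 4: round 5 has {B, E} and table 4 has {F, A, B, D}, leaving only C.
Round 2, table 4: round 2 has {F, D} and table 4 has {F, A, B, D, C}, leaving only E.
Round 3, table 6: round 3 has {F, D, C} and table 6 has {B, E}, leaving only A.
Round 2, table 6: round 2 has {F, D, E} and table 6 has {A, B, E}, leaving only C.
Round 3, table 2: round 3 has {F, A, D, C} and table 2 has {F, E}, leaving only B.
Round 1, table 2: round 1 has {A, C, E} and table 2 has {F, B, E}, leaving only D.
Round 5, table 2: round 5 has {B, C, E} and table 2 has {F, B, D, E}, leaving only A.
Round 5, table 1: round 5 has {A, B, C, E} and table 1 has {F, C}, leaving only D.
Round 5, table 3: round 5 has {A, B, D, C, E} and table 3 has {D, C, E}, leaving only F.
So round 5 reads: D A F C B E.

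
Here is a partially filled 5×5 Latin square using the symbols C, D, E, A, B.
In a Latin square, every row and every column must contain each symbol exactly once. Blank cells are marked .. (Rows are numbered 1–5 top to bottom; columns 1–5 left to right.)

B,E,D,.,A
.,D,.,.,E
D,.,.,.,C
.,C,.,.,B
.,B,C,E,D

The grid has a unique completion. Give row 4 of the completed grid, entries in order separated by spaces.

Row 1, column 4: row 1 has {D, E, A, B} and column 4 has {E}, leaving only C.
Row 3, column 2: row 3 has {C, D} and column 2 has {C, D, E, B}, leaving only A.
Row 3, column 4: row 3 has {C, D, A} and column 4 has {C, E}, leaving only B.
Row 2, column 4: row 2 has {D, E} and column 4 has {C, E, B}, leaving only A.
Row 4, column 4: row 4 has {C, B} and column 4 has {C, E, A, B}, leaving only D.
Row 2, column 1: row 2 has {D, E, A} and column 1 has {D, B}, leaving only C.
Row 2, column 3: row 2 has {C, D, E, A} and column 3 has {C, D}, leaving only B.
Row 3, column 3: row 3 has {C, D, A, B} and column 3 has {C, D, B}, leaving only E.
Row 4, column 3: row 4 has {C, D, B} and column 3 has {C, D, E, B}, leaving only A.
Row 4, column 1: row 4 has {C, D, A, B} and column 1 has {C, D, B}, leaving only E.
So row 4 reads: E C A D B.

E C A D B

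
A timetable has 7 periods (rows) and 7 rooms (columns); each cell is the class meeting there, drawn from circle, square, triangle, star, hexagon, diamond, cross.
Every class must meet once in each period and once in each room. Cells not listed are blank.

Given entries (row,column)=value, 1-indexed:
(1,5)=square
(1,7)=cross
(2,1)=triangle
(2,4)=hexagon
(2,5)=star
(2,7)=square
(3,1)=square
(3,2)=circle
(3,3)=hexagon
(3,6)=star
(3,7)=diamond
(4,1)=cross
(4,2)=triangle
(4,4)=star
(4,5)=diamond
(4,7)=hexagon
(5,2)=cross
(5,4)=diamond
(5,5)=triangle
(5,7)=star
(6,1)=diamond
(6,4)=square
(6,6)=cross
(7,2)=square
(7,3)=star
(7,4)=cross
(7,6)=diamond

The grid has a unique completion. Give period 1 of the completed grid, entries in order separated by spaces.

Period 2, room 2: period 2 has {square, triangle, star, hexagon} and room 2 has {circle, square, triangle, cross}, leaving only diamond.
Period 2, room 6: period 2 has {square, triangle, star, hexagon, diamond} and room 6 has {star, diamond, cross}, leaving only circle.
Period 2, room 3: period 2 has {circle, square, triangle, star, hexagon, diamond} and room 3 has {star, hexagon}, leaving only cross.
Period 3, room 4: period 3 has {circle, square, star, hexagon, diamond} and room 4 has {square, star, hexagon, diamond, cross}, leaving only triangle.
Period 1, room 4: period 1 has {square, cross} and room 4 has {square, triangle, star, hexagon, diamond, cross}, leaving only circle.
Period 3, room 5: period 3 has {circle, square, triangle, star, hexagon, diamond} and room 5 has {square, triangle, star, diamond}, leaving only cross.
Period 4, room 6: period 4 has {triangle, star, hexagon, diamond, cross} and room 6 has {circle, star, diamond, cross}, leaving only square.
Period 4, room 3: period 4 has {square, triangle, star, hexagon, diamond, cross} and room 3 has {star, hexagon, cross}, leaving only circle.
Period 5, room 3: period 5 has {triangle, star, diamond, cross} and room 3 has {circle, star, hexagon, cross}, leaving only square.
Period 5, room 6: period 5 has {square, triangle, star, diamond, cross} and room 6 has {circle, square, star, diamond, cross}, leaving only hexagon.
Period 1, room 6: period 1 has {circle, square, cross} and room 6 has {circle, square, star, hexagon, diamond, cross}, leaving only triangle.
Period 1, room 3: period 1 has {circle, square, triangle, cross} and room 3 has {circle, square, star, hexagon, cross}, leaving only diamond.
Period 5, room 1: period 5 has {square, triangle, star, hexagon, diamond, cross} and room 1 has {square, triangle, diamond, cross}, leaving only circle.
Period 6, room 3: period 6 has {square, diamond, cross} and room 3 has {circle, square, star, hexagon, diamond, cross}, leaving only triangle.
Period 6, room 7: period 6 has {square, triangle, diamond, cross} and room 7 has {square, star, hexagon, diamond, cross}, leaving only circle.
Period 6, room 5: period 6 has {circle, square, triangle, diamond, cross} and room 5 has {square, triangle, star, diamond, cross}, leaving only hexagon.
Period 6, room 2: period 6 has {circle, square, triangle, hexagon, diamond, cross} and room 2 has {circle, square, triangle, diamond, cross}, leaving only star.
Period 1, room 2: period 1 has {circle, square, triangle, diamond, cross} and room 2 has {circle, square, triangle, star, diamond, cross}, leaving only hexagon.
Period 1, room 1: period 1 has {circle, square, triangle, hexagon, diamond, cross} and room 1 has {circle, square, triangle, diamond, cross}, leaving only star.
So period 1 reads: star hexagon diamond circle square triangle cross.

star hexagon diamond circle square triangle cross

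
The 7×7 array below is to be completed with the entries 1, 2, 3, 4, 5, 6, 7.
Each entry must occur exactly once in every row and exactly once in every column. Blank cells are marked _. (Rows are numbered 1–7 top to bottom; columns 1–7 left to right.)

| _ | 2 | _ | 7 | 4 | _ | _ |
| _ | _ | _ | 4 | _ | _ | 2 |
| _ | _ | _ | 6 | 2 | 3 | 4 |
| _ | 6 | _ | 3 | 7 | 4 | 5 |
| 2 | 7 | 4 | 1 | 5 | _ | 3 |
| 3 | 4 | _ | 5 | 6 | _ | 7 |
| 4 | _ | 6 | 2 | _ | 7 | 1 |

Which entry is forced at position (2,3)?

Row 1, column 7: row 1 has {2, 4, 7} and column 7 has {1, 2, 3, 4, 5, 7}, leaving only 6.
Row 4, column 1: row 4 has {3, 4, 5, 6, 7} and column 1 has {2, 3, 4}, leaving only 1.
Row 1, column 1: row 1 has {2, 4, 6, 7} and column 1 has {1, 2, 3, 4}, leaving only 5.
Row 1, column 6: row 1 has {2, 4, 5, 6, 7} and column 6 has {3, 4, 7}, leaving only 1.
Row 1, column 3: row 1 has {1, 2, 4, 5, 6, 7} and column 3 has {4, 6}, leaving only 3.
Row 3, column 1: row 3 has {2, 3, 4, 6} and column 1 has {1, 2, 3, 4, 5}, leaving only 7.
Row 2, column 1: row 2 has {2, 4} and column 1 has {1, 2, 3, 4, 5, 7}, leaving only 6.
Row 2, column 6: row 2 has {2, 4, 6} and column 6 has {1, 3, 4, 7}, leaving only 5.
Row 4, column 3: row 4 has {1, 3, 4, 5, 6, 7} and column 3 has {3, 4, 6}, leaving only 2.
Row 5, column 6: row 5 has {1, 2, 3, 4, 5, 7} and column 6 has {1, 3, 4, 5, 7}, leaving only 6.
Row 6, column 3: row 6 has {3, 4, 5, 6, 7} and column 3 has {2, 3, 4, 6}, leaving only 1.
Row 2 already has {2, 4, 5, 6} and column 3 already has {1, 2, 3, 4, 6}, so row 2, column 3 must be 7.

7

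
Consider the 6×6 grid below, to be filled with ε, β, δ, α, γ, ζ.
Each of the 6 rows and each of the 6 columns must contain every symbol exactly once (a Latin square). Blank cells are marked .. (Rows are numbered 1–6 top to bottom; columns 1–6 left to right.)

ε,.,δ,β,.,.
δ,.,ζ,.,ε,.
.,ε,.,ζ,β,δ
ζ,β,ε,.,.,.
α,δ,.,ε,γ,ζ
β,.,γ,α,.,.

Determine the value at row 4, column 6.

γ

Row 2, column 4: row 2 has {ε, δ, ζ} and column 4 has {ε, β, α, ζ}, leaving only γ.
Row 2, column 2: row 2 has {ε, δ, γ, ζ} and column 2 has {ε, β, δ}, leaving only α.
Row 2, column 6: row 2 has {ε, δ, α, γ, ζ} and column 6 has {δ, ζ}, leaving only β.
Row 3, column 1: row 3 has {ε, β, δ, ζ} and column 1 has {ε, β, δ, α, ζ}, leaving only γ.
Row 3, column 3: row 3 has {ε, β, δ, γ, ζ} and column 3 has {ε, δ, γ, ζ}, leaving only α.
Row 4, column 4: row 4 has {ε, β, ζ} and column 4 has {ε, β, α, γ, ζ}, leaving only δ.
Row 4, column 5: row 4 has {ε, β, δ, ζ} and column 5 has {ε, β, γ}, leaving only α.
Row 4 already has {ε, β, δ, α, ζ} and column 6 already has {β, δ, ζ}, so row 4, column 6 must be γ.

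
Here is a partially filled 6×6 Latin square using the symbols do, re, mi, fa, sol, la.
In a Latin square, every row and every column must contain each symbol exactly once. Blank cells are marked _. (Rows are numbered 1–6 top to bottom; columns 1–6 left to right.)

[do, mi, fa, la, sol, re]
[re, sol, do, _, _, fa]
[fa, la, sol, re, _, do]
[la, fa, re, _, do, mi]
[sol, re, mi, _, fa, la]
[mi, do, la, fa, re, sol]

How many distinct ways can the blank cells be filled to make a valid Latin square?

Row 2, column 4: eliminating its row and column leaves {mi}.
Row 2, column 5: eliminating its row and column leaves {mi, la}.
Row 3, column 5: eliminating its row and column leaves {mi}.
Row 4, column 4: eliminating its row and column leaves {sol}.
Row 5, column 4: eliminating its row and column leaves {do}.
Only one assignment across all blanks avoids any row or column repeat, giving 1 completion.

1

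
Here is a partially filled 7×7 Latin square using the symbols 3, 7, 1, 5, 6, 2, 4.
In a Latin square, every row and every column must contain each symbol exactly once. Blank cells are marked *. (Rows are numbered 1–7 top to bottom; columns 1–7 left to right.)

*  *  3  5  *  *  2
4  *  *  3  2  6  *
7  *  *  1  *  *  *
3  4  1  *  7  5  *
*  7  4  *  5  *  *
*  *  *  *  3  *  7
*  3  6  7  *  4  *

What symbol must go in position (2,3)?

7

Row 4, column 7: row 4 has {3, 7, 1, 5, 4} and column 7 has {7, 2}, leaving only 6.
Row 4, column 4: row 4 has {3, 7, 1, 5, 6, 4} and column 4 has {3, 7, 1, 5}, leaving only 2.
Row 5, column 4: row 5 has {7, 5, 4} and column 4 has {3, 7, 1, 5, 2}, leaving only 6.
Row 6, column 4: row 6 has {3, 7} and column 4 has {3, 7, 1, 5, 6, 2}, leaving only 4.
Row 7, column 5: row 7 has {3, 7, 6, 4} and column 5 has {3, 7, 5, 2}, leaving only 1.
Row 7, column 7: row 7 has {3, 7, 1, 6, 4} and column 7 has {7, 6, 2}, leaving only 5.
Row 2, column 7: row 2 has {3, 6, 2, 4} and column 7 has {7, 5, 6, 2}, leaving only 1.
Row 2, column 2: row 2 has {3, 1, 6, 2, 4} and column 2 has {3, 7, 4}, leaving only 5.
Row 2 already has {3, 1, 5, 6, 2, 4} and column 3 already has {3, 1, 6, 4}, so row 2, column 3 must be 7.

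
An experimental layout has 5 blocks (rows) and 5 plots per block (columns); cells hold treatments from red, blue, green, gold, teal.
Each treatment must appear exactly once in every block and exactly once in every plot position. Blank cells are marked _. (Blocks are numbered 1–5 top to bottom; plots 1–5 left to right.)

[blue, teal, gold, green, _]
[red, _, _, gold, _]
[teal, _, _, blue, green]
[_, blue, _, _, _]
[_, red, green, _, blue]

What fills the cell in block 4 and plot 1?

green

Block 1, plot 5: block 1 has {blue, green, gold, teal} and plot 5 has {blue, green}, leaving only red.
Block 2, plot 2: block 2 has {red, gold} and plot 2 has {red, blue, teal}, leaving only green.
Block 2, plot 5: block 2 has {red, green, gold} and plot 5 has {red, blue, green}, leaving only teal.
Block 2, plot 3: block 2 has {red, green, gold, teal} and plot 3 has {green, gold}, leaving only blue.
Block 3, plot 2: block 3 has {blue, green, teal} and plot 2 has {red, blue, green, teal}, leaving only gold.
Block 3, plot 3: block 3 has {blue, green, gold, teal} and plot 3 has {blue, green, gold}, leaving only red.
Block 4, plot 3: block 4 has {blue} and plot 3 has {red, blue, green, gold}, leaving only teal.
Block 4, plot 4: block 4 has {blue, teal} and plot 4 has {blue, green, gold}, leaving only red.
Block 4, plot 5: block 4 has {red, blue, teal} and plot 5 has {red, blue, green, teal}, leaving only gold.
Block 4 already has {red, blue, gold, teal} and plot 1 already has {red, blue, teal}, so block 4, plot 1 must be green.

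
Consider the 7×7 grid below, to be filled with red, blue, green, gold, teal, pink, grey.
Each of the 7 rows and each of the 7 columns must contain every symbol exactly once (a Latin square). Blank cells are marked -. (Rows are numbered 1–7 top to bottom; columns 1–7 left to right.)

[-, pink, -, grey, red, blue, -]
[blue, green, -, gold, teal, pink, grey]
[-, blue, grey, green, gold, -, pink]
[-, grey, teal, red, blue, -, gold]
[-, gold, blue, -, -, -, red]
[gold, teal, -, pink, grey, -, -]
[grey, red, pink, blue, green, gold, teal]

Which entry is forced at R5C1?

green

Row 1, column 7: row 1 has {red, blue, pink, grey} and column 7 has {red, gold, teal, pink, grey}, leaving only green.
Row 1, column 1: row 1 has {red, blue, green, pink, grey} and column 1 has {blue, gold, grey}, leaving only teal.
Row 1, column 3: row 1 has {red, blue, green, teal, pink, grey} and column 3 has {blue, teal, pink, grey}, leaving only gold.
Row 2, column 3: row 2 has {blue, green, gold, teal, pink, grey} and column 3 has {blue, gold, teal, pink, grey}, leaving only red.
Row 3, column 1: row 3 has {blue, green, gold, pink, grey} and column 1 has {blue, gold, teal, grey}, leaving only red.
Row 3, column 6: row 3 has {red, blue, green, gold, pink, grey} and column 6 has {blue, gold, pink}, leaving only teal.
Row 4, column 6: row 4 has {red, blue, gold, teal, grey} and column 6 has {blue, gold, teal, pink}, leaving only green.
Row 4, column 1: row 4 has {red, blue, green, gold, teal, grey} and column 1 has {red, blue, gold, teal, grey}, leaving only pink.
Row 5 already has {red, blue, gold} and column 1 already has {red, blue, gold, teal, pink, grey}, so row 5, column 1 must be green.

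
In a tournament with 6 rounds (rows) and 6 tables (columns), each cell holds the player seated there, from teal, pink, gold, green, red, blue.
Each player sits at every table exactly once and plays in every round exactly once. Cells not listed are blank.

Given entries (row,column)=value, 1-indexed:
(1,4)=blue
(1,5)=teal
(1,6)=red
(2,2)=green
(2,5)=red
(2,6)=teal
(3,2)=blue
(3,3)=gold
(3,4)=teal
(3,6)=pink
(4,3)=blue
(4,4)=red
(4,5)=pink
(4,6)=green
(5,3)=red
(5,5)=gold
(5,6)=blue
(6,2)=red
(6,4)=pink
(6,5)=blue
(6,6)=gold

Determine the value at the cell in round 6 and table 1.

Round 2, table 3: round 2 has {teal, green, red} and table 3 has {gold, red, blue}, leaving only pink.
Round 1, table 3: round 1 has {teal, red, blue} and table 3 has {pink, gold, red, blue}, leaving only green.
Round 2, table 4: round 2 has {teal, pink, green, red} and table 4 has {teal, pink, red, blue}, leaving only gold.
Round 2, table 1: round 2 has {teal, pink, gold, green, red} and table 1 has {}, leaving only blue.
Round 3, table 5: round 3 has {teal, pink, gold, blue} and table 5 has {teal, pink, gold, red, blue}, leaving only green.
Round 3, table 1: round 3 has {teal, pink, gold, green, blue} and table 1 has {blue}, leaving only red.
Round 5, table 4: round 5 has {gold, red, blue} and table 4 has {teal, pink, gold, red, blue}, leaving only green.
Round 6, table 3: round 6 has {pink, gold, red, blue} and table 3 has {pink, gold, green, red, blue}, leaving only teal.
Round 6 already has {teal, pink, gold, red, blue} and table 1 already has {red, blue}, so round 6, table 1 must be green.

green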